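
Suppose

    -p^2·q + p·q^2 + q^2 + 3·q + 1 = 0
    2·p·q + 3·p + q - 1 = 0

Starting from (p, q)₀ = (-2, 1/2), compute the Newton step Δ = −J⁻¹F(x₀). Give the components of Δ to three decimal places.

(14.200, 16.100)

At (-2, 1/2): F = (0.250, -8.500).
Jacobian J = [[-2·p·q + q^2, -p^2 + 2·p·q + 2·q + 3], [2·q + 3, 2·p + 1]].
At the point, J = [[2.250, -2.000], [4.000, -3.000]] (det J = 1.250).
Solving J·Δ = −F gives Δ = (14.200, 16.100).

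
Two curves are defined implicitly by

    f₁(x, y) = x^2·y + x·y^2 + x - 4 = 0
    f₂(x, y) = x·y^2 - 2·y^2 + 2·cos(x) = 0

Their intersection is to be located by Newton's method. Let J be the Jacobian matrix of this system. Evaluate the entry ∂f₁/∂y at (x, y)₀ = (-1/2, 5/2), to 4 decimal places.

∂f₁/∂y = x^2 + 2·x·y.
At (-1/2, 5/2) this is -2.2500.

-2.2500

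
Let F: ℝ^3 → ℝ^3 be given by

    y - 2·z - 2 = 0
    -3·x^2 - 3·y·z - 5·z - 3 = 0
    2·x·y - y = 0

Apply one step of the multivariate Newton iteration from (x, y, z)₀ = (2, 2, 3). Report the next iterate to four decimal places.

(0.0909, 2.5455, 0.2727)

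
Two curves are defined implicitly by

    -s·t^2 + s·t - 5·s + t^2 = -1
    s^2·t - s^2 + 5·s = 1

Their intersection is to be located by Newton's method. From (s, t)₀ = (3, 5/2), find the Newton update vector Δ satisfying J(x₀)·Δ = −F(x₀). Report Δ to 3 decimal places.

(-1.117, -1.318)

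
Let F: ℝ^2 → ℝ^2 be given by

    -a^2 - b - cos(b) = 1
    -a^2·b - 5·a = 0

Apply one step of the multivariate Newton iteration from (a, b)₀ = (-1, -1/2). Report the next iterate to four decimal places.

(-0.0333, -0.8002)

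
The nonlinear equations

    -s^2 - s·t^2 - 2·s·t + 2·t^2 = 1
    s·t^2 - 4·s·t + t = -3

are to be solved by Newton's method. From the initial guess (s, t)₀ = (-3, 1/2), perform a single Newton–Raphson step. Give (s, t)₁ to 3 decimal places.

(-0.697, 0.028)

At (-3, 1/2): F = (-5.750, 8.750).
Jacobian J = [[-2·s - t^2 - 2·t, -2·s·t - 2·s + 4·t], [t^2 - 4·t, 2·s·t - 4·s + 1]].
At the point, J = [[4.750, 11.000], [-1.750, 10.000]] (det J = 66.750).
Solving J·Δ = −F gives Δ = (2.303, -0.472).
Then the next iterate is (s, t)₁ = (-0.697, 0.028).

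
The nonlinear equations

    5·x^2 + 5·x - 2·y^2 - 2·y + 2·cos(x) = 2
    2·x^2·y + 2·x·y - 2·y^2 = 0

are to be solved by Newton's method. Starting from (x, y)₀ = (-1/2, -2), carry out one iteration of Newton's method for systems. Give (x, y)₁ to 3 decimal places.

(-0.610, -1.067)

At (-1/2, -2): F = (-5.49483, -7.000).
Jacobian J = [[10·x - 2·sin(x) + 5, -4·y - 2], [4·x·y + 2·y, 2·x^2 + 2·x - 4·y]].
At the point, J = [[0.95885, 6.000], [0.000, 7.500]] (det J = 7.19138).
Solving J·Δ = −F gives Δ = (-0.110, 0.933).
Then the next iterate is (x, y)₁ = (-0.610, -1.067).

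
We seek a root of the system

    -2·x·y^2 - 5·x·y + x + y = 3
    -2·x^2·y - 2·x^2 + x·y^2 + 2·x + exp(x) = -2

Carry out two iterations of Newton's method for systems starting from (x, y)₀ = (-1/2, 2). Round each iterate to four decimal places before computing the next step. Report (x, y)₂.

(-0.5635, 0.7637)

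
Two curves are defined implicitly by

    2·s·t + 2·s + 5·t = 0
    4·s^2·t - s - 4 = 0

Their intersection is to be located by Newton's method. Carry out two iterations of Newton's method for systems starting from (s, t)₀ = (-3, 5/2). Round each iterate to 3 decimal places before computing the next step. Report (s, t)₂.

(-1.456, 1.038)

At (-3, 5/2): F = (-8.500, 89.000).
Jacobian J = [[2·t + 2, 2·s + 5], [8·s·t - 1, 4·s^2]].
At the point, J = [[7.000, -1.000], [-61.000, 36.000]] (det J = 191.000).
Solving J·Δ = −F gives Δ = (1.136, -0.547).
Then the next iterate is (s, t)₁ = (-1.864, 1.953).
Round to (-1.864, 1.953) and repeat: F = (-1.24378, 25.00676), J = [[5.906, 1.272], [-30.12314, 13.89798]].
Δ = (0.408, -0.915), so (s, t)₂ = (-1.456, 1.038).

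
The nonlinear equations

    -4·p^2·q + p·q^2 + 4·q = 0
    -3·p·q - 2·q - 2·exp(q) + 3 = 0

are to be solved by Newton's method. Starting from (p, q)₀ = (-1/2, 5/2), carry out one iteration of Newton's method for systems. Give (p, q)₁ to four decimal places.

(-0.7435, 1.6639)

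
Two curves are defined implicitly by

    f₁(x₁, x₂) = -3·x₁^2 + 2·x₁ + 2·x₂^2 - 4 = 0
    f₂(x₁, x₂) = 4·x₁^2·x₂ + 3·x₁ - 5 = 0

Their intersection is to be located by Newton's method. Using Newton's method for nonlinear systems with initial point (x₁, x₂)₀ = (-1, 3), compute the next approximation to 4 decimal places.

At (-1, 3): F = (9.0000, 4.0000).
Jacobian J = [[-6·x₁ + 2, 4·x₂], [8·x₁·x₂ + 3, 4·x₁^2]].
At the point, J = [[8.0000, 12.0000], [-21.0000, 4.0000]] (det J = 284.0000).
Solving J·Δ = −F gives Δ = (0.0423, -0.7782).
Then the next iterate is (x₁, x₂)₁ = (-0.9577, 2.2218).

(-0.9577, 2.2218)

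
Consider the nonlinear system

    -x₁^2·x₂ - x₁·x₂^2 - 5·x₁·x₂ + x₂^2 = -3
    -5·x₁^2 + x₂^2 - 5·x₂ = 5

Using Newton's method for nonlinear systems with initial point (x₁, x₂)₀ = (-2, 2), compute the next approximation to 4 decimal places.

(-0.5000, 1.0000)

At (-2, 2): F = (27.0000, -31.0000).
Jacobian J = [[-2·x₁·x₂ - x₂^2 - 5·x₂, -x₁^2 - 2·x₁·x₂ - 5·x₁ + 2·x₂], [-10·x₁, 2·x₂ - 5]].
At the point, J = [[-6.0000, 18.0000], [20.0000, -1.0000]] (det J = -354.0000).
Solving J·Δ = −F gives Δ = (1.5000, -1.0000).
Then the next iterate is (x₁, x₂)₁ = (-0.5000, 1.0000).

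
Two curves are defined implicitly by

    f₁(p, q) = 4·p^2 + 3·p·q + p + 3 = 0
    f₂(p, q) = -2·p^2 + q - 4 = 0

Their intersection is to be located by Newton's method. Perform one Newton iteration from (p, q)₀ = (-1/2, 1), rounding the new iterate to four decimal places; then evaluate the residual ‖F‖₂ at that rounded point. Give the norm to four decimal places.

At (-1/2, 1): F = (2.0000, -3.5000).
Jacobian J = [[8·p + 3·q + 1, 3·p], [-4·p, 1]].
At the point, J = [[0.0000, -1.5000], [2.0000, 1.0000]] (det J = 3.0000).
Solving J·Δ = −F gives Δ = (1.0833, 1.3333).
Then the next iterate is (p, q)₁ = (0.5833, 2.3333).
Re-evaluating at (0.5833, 2.3333): F = (9.027297, -2.347178), so ‖F‖₂ = 9.3275.

9.3275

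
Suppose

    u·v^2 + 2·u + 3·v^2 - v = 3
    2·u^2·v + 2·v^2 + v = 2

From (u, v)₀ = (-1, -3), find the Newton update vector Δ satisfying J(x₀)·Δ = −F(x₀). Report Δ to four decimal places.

(0.9298, 2.0175)

At (-1, -3): F = (16.0000, 7.0000).
Jacobian J = [[v^2 + 2, 2·u·v + 6·v - 1], [4·u·v, 2·u^2 + 4·v + 1]].
At the point, J = [[11.0000, -13.0000], [12.0000, -9.0000]] (det J = 57.0000).
Solving J·Δ = −F gives Δ = (0.9298, 2.0175).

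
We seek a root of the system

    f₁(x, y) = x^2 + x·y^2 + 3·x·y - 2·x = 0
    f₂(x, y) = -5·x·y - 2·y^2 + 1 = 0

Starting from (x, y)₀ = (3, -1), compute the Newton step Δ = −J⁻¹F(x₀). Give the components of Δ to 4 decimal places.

(-0.2432, 1.1622)

At (3, -1): F = (-3.0000, 14.0000).
Jacobian J = [[2·x + y^2 + 3·y - 2, 2·x·y + 3·x], [-5·y, -5·x - 4·y]].
At the point, J = [[2.0000, 3.0000], [5.0000, -11.0000]] (det J = -37.0000).
Solving J·Δ = −F gives Δ = (-0.2432, 1.1622).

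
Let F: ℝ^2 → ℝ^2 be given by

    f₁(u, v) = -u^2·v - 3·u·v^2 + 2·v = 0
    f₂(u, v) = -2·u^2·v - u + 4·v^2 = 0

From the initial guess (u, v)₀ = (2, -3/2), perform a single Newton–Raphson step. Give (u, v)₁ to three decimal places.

At (2, -3/2): F = (-10.500, 19.000).
Jacobian J = [[-2·u·v - 3·v^2, -u^2 - 6·u·v + 2], [-4·u·v - 1, -2·u^2 + 8·v]].
At the point, J = [[-0.750, 16.000], [11.000, -20.000]] (det J = -161.000).
Solving J·Δ = −F gives Δ = (-0.584, 0.629).
Then the next iterate is (u, v)₁ = (1.416, -0.871).

(1.416, -0.871)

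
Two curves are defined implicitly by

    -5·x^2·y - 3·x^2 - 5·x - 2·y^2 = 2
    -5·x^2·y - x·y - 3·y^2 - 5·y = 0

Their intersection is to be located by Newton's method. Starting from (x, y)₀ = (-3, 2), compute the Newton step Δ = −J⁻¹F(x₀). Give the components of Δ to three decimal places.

(0.803, -1.007)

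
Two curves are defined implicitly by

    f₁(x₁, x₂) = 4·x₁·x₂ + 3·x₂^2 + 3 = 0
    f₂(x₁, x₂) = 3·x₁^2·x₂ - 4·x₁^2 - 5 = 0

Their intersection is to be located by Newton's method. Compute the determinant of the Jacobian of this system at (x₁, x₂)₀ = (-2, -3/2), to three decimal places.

506.000

J = [[4·x₂, 4·x₁ + 6·x₂], [6·x₁·x₂ - 8·x₁, 3·x₁^2]].
At the point, J = [[-6.000, -17.000], [34.000, 12.000]].
det J = 506.000.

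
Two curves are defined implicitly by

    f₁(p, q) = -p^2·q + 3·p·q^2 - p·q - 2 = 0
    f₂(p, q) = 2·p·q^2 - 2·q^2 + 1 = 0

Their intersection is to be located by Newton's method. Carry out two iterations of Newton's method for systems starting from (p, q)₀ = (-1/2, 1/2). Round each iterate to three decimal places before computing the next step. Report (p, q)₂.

(2.163, 0.974)

At (-1/2, 1/2): F = (-2.250, 0.250).
Jacobian J = [[-2·p·q + 3·q^2 - q, -p^2 + 6·p·q - p], [2·q^2, 4·p·q - 4·q]].
At the point, J = [[0.750, -1.250], [0.500, -3.000]] (det J = -1.625).
Solving J·Δ = −F gives Δ = (4.346, 0.808).
Then the next iterate is (p, q)₁ = (3.846, 1.308).
Round to (3.846, 1.308) and repeat: F = (-6.63818, 10.73824), J = [[-6.23654, 11.54569], [3.42173, 14.89027]].
Δ = (-1.683, -0.334), so (p, q)₂ = (2.163, 0.974).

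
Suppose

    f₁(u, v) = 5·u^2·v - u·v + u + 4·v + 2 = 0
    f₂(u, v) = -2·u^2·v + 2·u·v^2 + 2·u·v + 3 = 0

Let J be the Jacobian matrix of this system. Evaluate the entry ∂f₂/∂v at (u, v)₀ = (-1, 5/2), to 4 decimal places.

∂f₂/∂v = -2·u^2 + 4·u·v + 2·u.
At (-1, 5/2) this is -14.0000.

-14.0000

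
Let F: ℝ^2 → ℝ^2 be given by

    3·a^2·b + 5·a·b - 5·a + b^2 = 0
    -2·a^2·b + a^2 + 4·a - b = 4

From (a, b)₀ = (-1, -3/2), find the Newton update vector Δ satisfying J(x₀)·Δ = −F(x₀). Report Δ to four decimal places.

At (-1, -3/2): F = (10.2500, -2.5000).
Jacobian J = [[6·a·b + 5·b - 5, 3·a^2 + 5·a + 2·b], [-4·a·b + 2·a + 4, -2·a^2 - 1]].
At the point, J = [[-3.5000, -5.0000], [-4.0000, -3.0000]] (det J = -9.5000).
Solving J·Δ = −F gives Δ = (-4.5526, 5.2368).

(-4.5526, 5.2368)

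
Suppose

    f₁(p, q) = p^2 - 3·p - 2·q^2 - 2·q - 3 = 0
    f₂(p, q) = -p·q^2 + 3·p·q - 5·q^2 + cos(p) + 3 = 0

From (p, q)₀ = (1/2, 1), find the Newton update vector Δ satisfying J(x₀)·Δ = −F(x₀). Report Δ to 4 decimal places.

At (1/2, 1): F = (-8.2500, -0.122417).
Jacobian J = [[2·p - 3, -4·q - 2], [-q^2 + 3·q - sin(p), -2·p·q + 3·p - 10·q]].
At the point, J = [[-2.0000, -6.0000], [1.520574, -9.5000]] (det J = 28.123447).
Solving J·Δ = −F gives Δ = (-2.7607, -0.4548).

(-2.7607, -0.4548)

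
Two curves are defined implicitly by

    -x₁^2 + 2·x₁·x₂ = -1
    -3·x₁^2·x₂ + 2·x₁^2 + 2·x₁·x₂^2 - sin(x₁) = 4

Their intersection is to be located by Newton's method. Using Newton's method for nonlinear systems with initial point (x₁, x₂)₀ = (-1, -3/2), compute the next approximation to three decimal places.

At (-1, -3/2): F = (3.000, -1.15853).
Jacobian J = [[-2·x₁ + 2·x₂, 2·x₁], [-6·x₁·x₂ + 4·x₁ + 2·x₂^2 - cos(x₁), -3·x₁^2 + 4·x₁·x₂]].
At the point, J = [[-1.000, -2.000], [-9.04030, 3.000]] (det J = -21.08060).
Solving J·Δ = −F gives Δ = (0.317, 1.341).
Then the next iterate is (x₁, x₂)₁ = (-0.683, -0.159).

(-0.683, -0.159)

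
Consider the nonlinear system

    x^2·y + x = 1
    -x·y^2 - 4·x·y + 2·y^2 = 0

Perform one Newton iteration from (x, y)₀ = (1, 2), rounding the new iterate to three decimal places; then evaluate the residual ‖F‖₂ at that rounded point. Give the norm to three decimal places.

0.848

At (1, 2): F = (2.000, -4.000).
Jacobian J = [[2·x·y + 1, x^2], [-y^2 - 4·y, -2·x·y - 4·x + 4·y]].
At the point, J = [[5.000, 1.000], [-12.000, 0.000]] (det J = 12.000).
Solving J·Δ = −F gives Δ = (-0.333, -0.333).
Then the next iterate is (x, y)₁ = (0.667, 1.667).
Re-evaluating at (0.667, 1.667): F = (0.40863, -0.74330), so ‖F‖₂ = 0.848.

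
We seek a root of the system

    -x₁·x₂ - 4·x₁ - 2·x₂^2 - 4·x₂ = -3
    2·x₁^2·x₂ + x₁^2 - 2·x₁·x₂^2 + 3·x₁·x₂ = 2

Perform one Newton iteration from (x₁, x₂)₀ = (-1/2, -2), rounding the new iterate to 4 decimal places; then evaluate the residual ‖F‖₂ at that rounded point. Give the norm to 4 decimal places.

5.4663

At (-1/2, -2): F = (4.0000, 4.2500).
Jacobian J = [[-x₂ - 4, -x₁ - 4·x₂ - 4], [4·x₁·x₂ + 2·x₁ - 2·x₂^2 + 3·x₂, 2·x₁^2 - 4·x₁·x₂ + 3·x₁]].
At the point, J = [[-2.0000, 4.5000], [-11.0000, -5.0000]] (det J = 59.5000).
Solving J·Δ = −F gives Δ = (0.6576, -0.5966).
Then the next iterate is (x₁, x₂)₁ = (0.1576, -2.5966).
Re-evaluating at (0.1576, -2.5966): F = (-0.319439, -5.457005), so ‖F‖₂ = 5.4663.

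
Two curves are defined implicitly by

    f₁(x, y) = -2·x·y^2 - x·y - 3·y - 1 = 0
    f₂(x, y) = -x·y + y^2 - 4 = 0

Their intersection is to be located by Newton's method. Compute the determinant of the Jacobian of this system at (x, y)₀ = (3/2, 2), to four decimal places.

-58.0000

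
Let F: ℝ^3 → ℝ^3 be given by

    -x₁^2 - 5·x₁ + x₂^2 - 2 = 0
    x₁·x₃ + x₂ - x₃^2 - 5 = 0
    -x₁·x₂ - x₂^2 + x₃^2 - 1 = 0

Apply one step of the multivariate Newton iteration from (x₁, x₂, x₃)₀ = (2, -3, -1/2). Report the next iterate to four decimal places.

At (2, -3, -1/2): F = (-7.0000, -9.2500, -3.7500).
Jacobian J = [[-2·x₁ - 5, 2·x₂, 0], [x₃, 1, x₁ - 2·x₃], [-x₂, -x₁ - 2·x₂, 2·x₃]].
At the point, J = [[-9.0000, -6.0000, 0.0000], [-0.5000, 1.0000, 3.0000], [3.0000, 4.0000, -1.0000]] (det J = 66.0000).
Solving J·Δ = −F gives Δ = (-3.2424, 3.6970, 1.3106).
Then the next iterate is (x₁, x₂, x₃)₁ = (-1.2424, 0.6970, 0.8106).

(-1.2424, 0.6970, 0.8106)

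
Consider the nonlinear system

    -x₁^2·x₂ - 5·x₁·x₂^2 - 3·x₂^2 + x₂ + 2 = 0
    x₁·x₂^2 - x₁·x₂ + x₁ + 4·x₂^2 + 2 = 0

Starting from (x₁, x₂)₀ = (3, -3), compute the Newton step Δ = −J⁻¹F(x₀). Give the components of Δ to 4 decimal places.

(-18.5882, -3.6588)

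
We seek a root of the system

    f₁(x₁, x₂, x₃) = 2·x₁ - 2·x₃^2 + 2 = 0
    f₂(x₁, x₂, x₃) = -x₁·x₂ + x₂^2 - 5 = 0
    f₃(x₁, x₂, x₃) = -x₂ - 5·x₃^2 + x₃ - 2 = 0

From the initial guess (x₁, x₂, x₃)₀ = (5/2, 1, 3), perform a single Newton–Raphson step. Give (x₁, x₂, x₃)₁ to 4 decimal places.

(0.5882, -8.1765, 1.7647)

At (5/2, 1, 3): F = (-11.0000, -6.5000, -45.0000).
Jacobian J = [[2, 0, -4·x₃], [-x₂, -x₁ + 2·x₂, 0], [0, -1, -10·x₃ + 1]].
At the point, J = [[2.0000, 0.0000, -12.0000], [-1.0000, -0.5000, 0.0000], [0.0000, -1.0000, -29.0000]] (det J = 17.0000).
Solving J·Δ = −F gives Δ = (-1.9118, -9.1765, -1.2353).
Then the next iterate is (x₁, x₂, x₃)₁ = (0.5882, -8.1765, 1.7647).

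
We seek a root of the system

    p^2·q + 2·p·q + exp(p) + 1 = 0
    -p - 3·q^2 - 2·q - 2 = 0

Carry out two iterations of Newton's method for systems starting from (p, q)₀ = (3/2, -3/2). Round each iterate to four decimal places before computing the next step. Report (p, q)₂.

(-4.0405, 6.2114)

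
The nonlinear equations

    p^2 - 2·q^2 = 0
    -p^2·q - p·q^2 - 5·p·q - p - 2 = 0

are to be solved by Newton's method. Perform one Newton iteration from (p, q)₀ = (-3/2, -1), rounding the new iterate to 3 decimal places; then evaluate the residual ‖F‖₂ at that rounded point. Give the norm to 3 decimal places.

At (-3/2, -1): F = (0.250, -4.250).
Jacobian J = [[2·p, -4·q], [-2·p·q - q^2 - 5·q - 1, -p^2 - 2·p·q - 5·p]].
At the point, J = [[-3.000, 4.000], [0.000, 2.250]] (det J = -6.750).
Solving J·Δ = −F gives Δ = (2.602, 1.889).
Then the next iterate is (p, q)₁ = (1.102, 0.889).
Re-evaluating at (1.102, 0.889): F = (-0.36624, -9.95093), so ‖F‖₂ = 9.958.

9.958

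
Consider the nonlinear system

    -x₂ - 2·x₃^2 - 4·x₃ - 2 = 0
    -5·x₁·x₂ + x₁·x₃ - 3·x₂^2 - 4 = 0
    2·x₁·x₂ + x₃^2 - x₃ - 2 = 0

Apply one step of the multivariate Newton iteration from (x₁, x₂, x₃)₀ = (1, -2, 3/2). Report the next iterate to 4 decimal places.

At (1, -2, 3/2): F = (-10.5000, -4.5000, -5.2500).
Jacobian J = [[0, -1, -4·x₃ - 4], [-5·x₂ + x₃, -5·x₁ - 6·x₂, x₁], [2·x₂, 2·x₁, 2·x₃ - 1]].
At the point, J = [[0.0000, -1.0000, -10.0000], [11.5000, 7.0000, 1.0000], [-4.0000, 2.0000, 2.0000]] (det J = -483.0000).
Solving J·Δ = −F gives Δ = (-0.8432, 2.2096, -1.2710).
Then the next iterate is (x₁, x₂, x₃)₁ = (0.1568, 0.2096, 0.2290).

(0.1568, 0.2096, 0.2290)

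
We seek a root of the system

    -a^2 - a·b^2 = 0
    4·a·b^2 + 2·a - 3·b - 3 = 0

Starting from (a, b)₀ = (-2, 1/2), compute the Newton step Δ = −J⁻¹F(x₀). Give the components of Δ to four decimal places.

(1.2593, -0.6111)

At (-2, 1/2): F = (-3.5000, -10.5000).
Jacobian J = [[-2·a - b^2, -2·a·b], [4·b^2 + 2, 8·a·b - 3]].
At the point, J = [[3.7500, 2.0000], [3.0000, -11.0000]] (det J = -47.2500).
Solving J·Δ = −F gives Δ = (1.2593, -0.6111).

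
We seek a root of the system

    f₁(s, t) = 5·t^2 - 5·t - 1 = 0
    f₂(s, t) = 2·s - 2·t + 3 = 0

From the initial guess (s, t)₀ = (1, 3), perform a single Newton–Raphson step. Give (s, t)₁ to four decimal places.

(0.3400, 1.8400)

At (1, 3): F = (29.0000, -1.0000).
Jacobian J = [[0, 10·t - 5], [2, -2]].
At the point, J = [[0.0000, 25.0000], [2.0000, -2.0000]] (det J = -50.0000).
Solving J·Δ = −F gives Δ = (-0.6600, -1.1600).
Then the next iterate is (s, t)₁ = (0.3400, 1.8400).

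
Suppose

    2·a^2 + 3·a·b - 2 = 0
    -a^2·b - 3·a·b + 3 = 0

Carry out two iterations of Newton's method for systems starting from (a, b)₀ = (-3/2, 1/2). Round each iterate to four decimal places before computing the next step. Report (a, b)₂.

(-0.0867, 0.4585)

At (-3/2, 1/2): F = (0.2500, 4.1250).
Jacobian J = [[4·a + 3·b, 3·a], [-2·a·b - 3·b, -a^2 - 3·a]].
At the point, J = [[-4.5000, -4.5000], [0.0000, 2.2500]] (det J = -10.1250).
Solving J·Δ = −F gives Δ = (1.8889, -1.8333).
Then the next iterate is (a, b)₁ = (0.3889, -1.3333).
Round to (0.3889, -1.3333) and repeat: F = (-3.253075, 4.757214), J = [[-2.4443, 1.1667], [5.036941, -1.317943]].
Δ = (-0.4756, 1.7918), so (a, b)₂ = (-0.0867, 0.4585).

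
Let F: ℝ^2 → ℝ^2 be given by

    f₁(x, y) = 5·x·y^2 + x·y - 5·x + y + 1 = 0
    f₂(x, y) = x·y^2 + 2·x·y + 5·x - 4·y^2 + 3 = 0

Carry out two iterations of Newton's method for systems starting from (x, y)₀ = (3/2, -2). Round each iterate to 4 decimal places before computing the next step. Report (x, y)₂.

At (3/2, -2): F = (18.5000, -5.5000).
Jacobian J = [[5·y^2 + y - 5, 10·x·y + x + 1], [y^2 + 2·y + 5, 2·x·y + 2·x - 8·y]].
At the point, J = [[13.0000, -27.5000], [5.0000, 13.0000]] (det J = 306.5000).
Solving J·Δ = −F gives Δ = (-0.2912, 0.5351).
Then the next iterate is (x, y)₁ = (1.2088, -1.4649).
Round to (1.2088, -1.4649) and repeat: F = (4.690342, -0.487268), J = [[4.264760, -15.498911], [4.216132, 10.595258]].
Δ = (-0.3813, 0.1977), so (x, y)₂ = (0.8275, -1.2672).

(0.8275, -1.2672)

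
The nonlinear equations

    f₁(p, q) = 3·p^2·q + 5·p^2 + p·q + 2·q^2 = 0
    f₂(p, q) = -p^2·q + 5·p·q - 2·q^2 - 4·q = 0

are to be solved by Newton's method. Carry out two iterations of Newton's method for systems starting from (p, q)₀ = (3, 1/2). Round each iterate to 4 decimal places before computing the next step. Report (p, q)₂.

(4.2070, -1.4678)

At (3, 1/2): F = (60.5000, 0.5000).
Jacobian J = [[6·p·q + 10·p + q, 3·p^2 + p + 4·q], [-2·p·q + 5·q, -p^2 + 5·p - 4·q - 4]].
At the point, J = [[39.5000, 32.0000], [-0.5000, 0.0000]] (det J = 16.0000).
Solving J·Δ = −F gives Δ = (1.0000, -3.1250).
Then the next iterate is (p, q)₁ = (4.0000, -2.6250).
Round to (4.0000, -2.6250) and repeat: F = (-42.718750, -13.781250), J = [[-25.6250, 41.5000], [7.8750, 10.5000]].
Δ = (0.2070, 1.1572), so (p, q)₂ = (4.2070, -1.4678).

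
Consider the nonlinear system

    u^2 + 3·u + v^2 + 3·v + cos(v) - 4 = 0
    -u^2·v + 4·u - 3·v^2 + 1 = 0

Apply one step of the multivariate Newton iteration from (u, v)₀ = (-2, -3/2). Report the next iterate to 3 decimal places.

(-13.037, -4.365)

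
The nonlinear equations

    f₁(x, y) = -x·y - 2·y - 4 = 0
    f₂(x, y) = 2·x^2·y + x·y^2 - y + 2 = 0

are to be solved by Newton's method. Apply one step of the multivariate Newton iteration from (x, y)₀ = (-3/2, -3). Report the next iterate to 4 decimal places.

At (-3/2, -3): F = (-2.5000, -22.0000).
Jacobian J = [[-y, -x - 2], [4·x·y + y^2, 2·x^2 + 2·x·y - 1]].
At the point, J = [[3.0000, -0.5000], [27.0000, 12.5000]] (det J = 51.0000).
Solving J·Δ = −F gives Δ = (0.8284, -0.0294).
Then the next iterate is (x, y)₁ = (-0.6716, -3.0294).

(-0.6716, -3.0294)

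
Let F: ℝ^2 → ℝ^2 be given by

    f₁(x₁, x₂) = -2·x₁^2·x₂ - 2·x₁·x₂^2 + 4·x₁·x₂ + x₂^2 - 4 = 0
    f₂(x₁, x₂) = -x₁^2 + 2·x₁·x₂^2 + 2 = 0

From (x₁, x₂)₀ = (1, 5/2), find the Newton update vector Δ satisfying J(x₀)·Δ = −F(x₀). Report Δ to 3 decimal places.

At (1, 5/2): F = (-5.250, 13.500).
Jacobian J = [[-4·x₁·x₂ - 2·x₂^2 + 4·x₂, -2·x₁^2 - 4·x₁·x₂ + 4·x₁ + 2·x₂], [-2·x₁ + 2·x₂^2, 4·x₁·x₂]].
At the point, J = [[-12.500, -3.000], [10.500, 10.000]] (det J = -93.500).
Solving J·Δ = −F gives Δ = (-0.128, -1.215).

(-0.128, -1.215)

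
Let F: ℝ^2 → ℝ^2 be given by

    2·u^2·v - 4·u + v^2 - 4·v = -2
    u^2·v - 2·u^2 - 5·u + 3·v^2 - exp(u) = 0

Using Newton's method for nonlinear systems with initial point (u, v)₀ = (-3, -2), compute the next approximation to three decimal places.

(-2.517, -1.966)

At (-3, -2): F = (-10.000, -9.04979).
Jacobian J = [[4·u·v - 4, 2·u^2 + 2·v - 4], [2·u·v - 4·u - exp(u) - 5, u^2 + 6·v]].
At the point, J = [[20.000, 10.000], [18.95021, -3.000]] (det J = -249.50213).
Solving J·Δ = −F gives Δ = (0.483, 0.034).
Then the next iterate is (u, v)₁ = (-2.517, -1.966).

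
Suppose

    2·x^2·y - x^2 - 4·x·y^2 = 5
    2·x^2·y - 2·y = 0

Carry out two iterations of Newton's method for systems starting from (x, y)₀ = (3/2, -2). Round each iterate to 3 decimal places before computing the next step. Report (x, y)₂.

(1.519, 0.451)

At (3/2, -2): F = (-40.250, -5.000).
Jacobian J = [[4·x·y - 2·x - 4·y^2, 2·x^2 - 8·x·y], [4·x·y, 2·x^2 - 2]].
At the point, J = [[-31.000, 28.500], [-12.000, 2.500]] (det J = 264.500).
Solving J·Δ = −F gives Δ = (-0.158, 1.240).
Then the next iterate is (x, y)₁ = (1.342, -0.760).
Round to (1.342, -0.760) and repeat: F = (-12.63899, -1.21747), J = [[-9.07408, 11.76129], [-4.07968, 1.60193]].
Δ = (0.177, 1.211), so (x, y)₂ = (1.519, 0.451).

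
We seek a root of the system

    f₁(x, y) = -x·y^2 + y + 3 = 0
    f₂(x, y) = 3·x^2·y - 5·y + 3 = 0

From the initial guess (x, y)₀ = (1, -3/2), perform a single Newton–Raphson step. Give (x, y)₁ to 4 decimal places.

(1.5556, -1.0000)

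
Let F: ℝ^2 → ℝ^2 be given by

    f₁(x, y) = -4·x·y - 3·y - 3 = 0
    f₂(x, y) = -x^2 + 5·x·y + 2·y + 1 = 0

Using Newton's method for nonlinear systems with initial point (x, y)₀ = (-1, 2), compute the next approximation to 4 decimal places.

At (-1, 2): F = (-1.0000, -6.0000).
Jacobian J = [[-4·y, -4·x - 3], [-2·x + 5·y, 5·x + 2]].
At the point, J = [[-8.0000, 1.0000], [12.0000, -3.0000]] (det J = 12.0000).
Solving J·Δ = −F gives Δ = (-0.7500, -5.0000).
Then the next iterate is (x, y)₁ = (-1.7500, -3.0000).

(-1.7500, -3.0000)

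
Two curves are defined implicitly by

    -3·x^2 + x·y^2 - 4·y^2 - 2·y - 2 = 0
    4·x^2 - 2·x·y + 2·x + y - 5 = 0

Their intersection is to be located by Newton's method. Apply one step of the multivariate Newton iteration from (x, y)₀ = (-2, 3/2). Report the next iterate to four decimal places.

At (-2, 3/2): F = (-30.5000, 14.5000).
Jacobian J = [[-6·x + y^2, 2·x·y - 8·y - 2], [8·x - 2·y + 2, -2·x + 1]].
At the point, J = [[14.2500, -20.0000], [-17.0000, 5.0000]] (det J = -268.7500).
Solving J·Δ = −F gives Δ = (0.5116, -1.1605).
Then the next iterate is (x, y)₁ = (-1.4884, 0.3395).

(-1.4884, 0.3395)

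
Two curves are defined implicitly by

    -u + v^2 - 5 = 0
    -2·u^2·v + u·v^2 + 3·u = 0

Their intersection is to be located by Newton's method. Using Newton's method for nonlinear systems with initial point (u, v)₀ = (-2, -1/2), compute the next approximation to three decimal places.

At (-2, -1/2): F = (-2.750, -2.500).
Jacobian J = [[-1, 2·v], [-4·u·v + v^2 + 3, -2·u^2 + 2·u·v]].
At the point, J = [[-1.000, -1.000], [-0.750, -6.000]] (det J = 5.250).
Solving J·Δ = −F gives Δ = (-2.667, -0.083).
Then the next iterate is (u, v)₁ = (-4.667, -0.583).

(-4.667, -0.583)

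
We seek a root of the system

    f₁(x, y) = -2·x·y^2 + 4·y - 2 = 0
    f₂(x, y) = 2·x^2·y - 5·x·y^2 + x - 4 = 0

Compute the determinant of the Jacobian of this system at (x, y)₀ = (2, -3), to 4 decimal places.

J = [[-2·y^2, -4·x·y + 4], [4·x·y - 5·y^2 + 1, 2·x^2 - 10·x·y]].
At the point, J = [[-18.0000, 28.0000], [-68.0000, 68.0000]].
det J = 680.0000.

680.0000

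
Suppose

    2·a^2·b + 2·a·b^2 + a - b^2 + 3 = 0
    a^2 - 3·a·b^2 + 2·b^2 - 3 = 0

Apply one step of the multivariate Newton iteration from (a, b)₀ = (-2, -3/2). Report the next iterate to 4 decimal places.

At (-2, -3/2): F = (-22.2500, 19.0000).
Jacobian J = [[4·a·b + 2·b^2 + 1, 2·a^2 + 4·a·b - 2·b], [2·a - 3·b^2, -6·a·b + 4·b]].
At the point, J = [[17.5000, 23.0000], [-10.7500, -24.0000]] (det J = -172.7500).
Solving J·Δ = −F gives Δ = (0.5615, 0.5402).
Then the next iterate is (a, b)₁ = (-1.4385, -0.9598).

(-1.4385, -0.9598)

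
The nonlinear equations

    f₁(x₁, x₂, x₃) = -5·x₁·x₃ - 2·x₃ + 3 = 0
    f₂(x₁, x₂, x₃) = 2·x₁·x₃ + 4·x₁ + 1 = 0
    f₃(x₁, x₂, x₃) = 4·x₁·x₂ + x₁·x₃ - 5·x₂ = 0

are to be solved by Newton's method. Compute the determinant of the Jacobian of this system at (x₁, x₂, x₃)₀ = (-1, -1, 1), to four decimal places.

J = [[-5·x₃, 0, -5·x₁ - 2], [2·x₃ + 4, 0, 2·x₁], [4·x₂ + x₃, 4·x₁ - 5, x₁]].
At the point, J = [[-5.0000, 0.0000, 3.0000], [6.0000, 0.0000, -2.0000], [-3.0000, -9.0000, -1.0000]].
det J = -72.0000.

-72.0000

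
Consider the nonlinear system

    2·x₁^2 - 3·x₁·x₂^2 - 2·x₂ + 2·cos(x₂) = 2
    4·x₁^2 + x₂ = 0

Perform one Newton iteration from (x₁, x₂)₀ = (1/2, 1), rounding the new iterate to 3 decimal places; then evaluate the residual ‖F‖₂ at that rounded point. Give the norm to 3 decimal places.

At (1/2, 1): F = (-3.91940, 2.000).
Jacobian J = [[4·x₁ - 3·x₂^2, -6·x₁·x₂ - 2·sin(x₂) - 2], [8·x₁, 1]].
At the point, J = [[-1.000, -6.68294], [4.000, 1.000]] (det J = 25.73177).
Solving J·Δ = −F gives Δ = (-0.367, -0.532).
Then the next iterate is (x₁, x₂)₁ = (0.133, 0.468).
Re-evaluating at (0.133, 0.468): F = (-1.20307, 0.53876), so ‖F‖₂ = 1.318.

1.318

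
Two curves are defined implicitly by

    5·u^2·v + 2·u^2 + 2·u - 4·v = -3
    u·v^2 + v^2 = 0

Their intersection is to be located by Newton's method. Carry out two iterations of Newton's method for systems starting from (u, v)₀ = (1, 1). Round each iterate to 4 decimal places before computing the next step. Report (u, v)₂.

(0.0432, 0.4071)

At (1, 1): F = (8.0000, 2.0000).
Jacobian J = [[10·u·v + 4·u + 2, 5·u^2 - 4], [v^2, 2·u·v + 2·v]].
At the point, J = [[16.0000, 1.0000], [1.0000, 4.0000]] (det J = 63.0000).
Solving J·Δ = −F gives Δ = (-0.4762, -0.3810).
Then the next iterate is (u, v)₁ = (0.5238, 0.6190).
Round to (0.5238, 0.6190) and repeat: F = (2.969497, 0.583861), J = [[7.337522, -2.628168], [0.383161, 1.886464]].
Δ = (-0.4806, -0.2119), so (u, v)₂ = (0.0432, 0.4071).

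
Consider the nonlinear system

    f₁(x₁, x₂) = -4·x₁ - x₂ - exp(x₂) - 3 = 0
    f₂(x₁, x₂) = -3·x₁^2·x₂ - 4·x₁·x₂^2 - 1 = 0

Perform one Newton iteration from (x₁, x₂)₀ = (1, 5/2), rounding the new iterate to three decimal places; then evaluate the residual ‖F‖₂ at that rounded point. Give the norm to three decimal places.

12.775

At (1, 5/2): F = (-21.68249, -33.500).
Jacobian J = [[-4, -exp(x₂) - 1], [-6·x₁·x₂ - 4·x₂^2, -3·x₁^2 - 8·x₁·x₂]].
At the point, J = [[-4.000, -13.18249], [-40.000, -23.000]] (det J = -435.29976).
Solving J·Δ = −F gives Δ = (0.131, -1.685).
Then the next iterate is (x₁, x₂)₁ = (1.131, 0.815).
Re-evaluating at (1.131, 0.815): F = (-10.59818, -7.13250), so ‖F‖₂ = 12.775.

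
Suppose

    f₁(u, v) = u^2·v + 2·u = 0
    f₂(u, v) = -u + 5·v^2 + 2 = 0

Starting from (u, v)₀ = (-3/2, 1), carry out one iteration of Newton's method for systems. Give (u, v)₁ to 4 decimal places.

(-4.9355, -0.1935)

At (-3/2, 1): F = (-0.7500, 8.5000).
Jacobian J = [[2·u·v + 2, u^2], [-1, 10·v]].
At the point, J = [[-1.0000, 2.2500], [-1.0000, 10.0000]] (det J = -7.7500).
Solving J·Δ = −F gives Δ = (-3.4355, -1.1935).
Then the next iterate is (u, v)₁ = (-4.9355, -0.1935).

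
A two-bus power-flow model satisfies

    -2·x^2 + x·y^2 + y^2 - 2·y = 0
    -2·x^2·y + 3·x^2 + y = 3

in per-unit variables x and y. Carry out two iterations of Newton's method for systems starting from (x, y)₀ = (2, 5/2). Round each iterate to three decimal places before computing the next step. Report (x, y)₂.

At (2, 5/2): F = (5.750, -8.500).
Jacobian J = [[-4·x + y^2, 2·x·y + 2·y - 2], [-4·x·y + 6·x, -2·x^2 + 1]].
At the point, J = [[-1.750, 13.000], [-8.000, -7.000]] (det J = 116.250).
Solving J·Δ = −F gives Δ = (-0.604, -0.524).
Then the next iterate is (x, y)₁ = (1.396, 1.976).
Round to (1.396, 1.976) and repeat: F = (1.50573, -2.87927), J = [[-1.67942, 7.46899], [-2.65798, -2.89763]].
Δ = (-0.693, -0.358), so (x, y)₂ = (0.703, 1.618).

(0.703, 1.618)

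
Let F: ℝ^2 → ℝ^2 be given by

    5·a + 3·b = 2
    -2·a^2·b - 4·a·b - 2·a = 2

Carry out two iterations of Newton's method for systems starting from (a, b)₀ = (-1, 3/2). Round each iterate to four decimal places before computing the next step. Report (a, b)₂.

(-0.3543, 1.2571)

At (-1, 3/2): F = (-2.5000, 3.0000).
Jacobian J = [[5, 3], [-4·a·b - 4·b - 2, -2·a^2 - 4·a]].
At the point, J = [[5.0000, 3.0000], [-2.0000, 2.0000]] (det J = 16.0000).
Solving J·Δ = −F gives Δ = (0.8750, -0.6250).
Then the next iterate is (a, b)₁ = (-0.1250, 0.8750).
Round to (-0.1250, 0.8750) and repeat: F = (0.0000, -1.339844), J = [[5.0000, 3.0000], [-5.0625, 0.468750]].
Δ = (-0.2293, 0.3821), so (a, b)₂ = (-0.3543, 1.2571).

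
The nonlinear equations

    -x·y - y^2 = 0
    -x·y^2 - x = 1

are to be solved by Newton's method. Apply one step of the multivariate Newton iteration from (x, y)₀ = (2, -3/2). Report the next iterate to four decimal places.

(1.0204, -0.7806)

At (2, -3/2): F = (0.7500, -7.5000).
Jacobian J = [[-y, -x - 2·y], [-y^2 - 1, -2·x·y]].
At the point, J = [[1.5000, 1.0000], [-3.2500, 6.0000]] (det J = 12.2500).
Solving J·Δ = −F gives Δ = (-0.9796, 0.7194).
Then the next iterate is (x, y)₁ = (1.0204, -0.7806).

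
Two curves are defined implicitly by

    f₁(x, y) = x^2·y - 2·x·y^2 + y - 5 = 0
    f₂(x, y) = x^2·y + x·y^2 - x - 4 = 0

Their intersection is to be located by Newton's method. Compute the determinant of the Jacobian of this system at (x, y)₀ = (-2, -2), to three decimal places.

J = [[2·x·y - 2·y^2, x^2 - 4·x·y + 1], [2·x·y + y^2 - 1, x^2 + 2·x·y]].
At the point, J = [[0.000, -11.000], [11.000, 12.000]].
det J = 121.000.

121.000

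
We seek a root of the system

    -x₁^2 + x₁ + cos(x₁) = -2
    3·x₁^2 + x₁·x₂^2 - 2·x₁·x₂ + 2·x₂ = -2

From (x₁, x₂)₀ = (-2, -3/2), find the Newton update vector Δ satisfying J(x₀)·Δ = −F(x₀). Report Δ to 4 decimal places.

(0.7473, 0.3787)

At (-2, -3/2): F = (-4.416147, 0.5000).
Jacobian J = [[-2·x₁ - sin(x₁) + 1, 0], [6·x₁ + x₂^2 - 2·x₂, 2·x₁·x₂ - 2·x₁ + 2]].
At the point, J = [[5.909297, 0.0000], [-6.7500, 12.0000]] (det J = 70.911569).
Solving J·Δ = −F gives Δ = (0.7473, 0.3787).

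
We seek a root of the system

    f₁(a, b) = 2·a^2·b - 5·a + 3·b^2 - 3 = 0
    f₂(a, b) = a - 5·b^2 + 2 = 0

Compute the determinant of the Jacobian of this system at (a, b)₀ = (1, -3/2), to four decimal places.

-158.0000

J = [[4·a·b - 5, 2·a^2 + 6·b], [1, -10·b]].
At the point, J = [[-11.0000, -7.0000], [1.0000, 15.0000]].
det J = -158.0000.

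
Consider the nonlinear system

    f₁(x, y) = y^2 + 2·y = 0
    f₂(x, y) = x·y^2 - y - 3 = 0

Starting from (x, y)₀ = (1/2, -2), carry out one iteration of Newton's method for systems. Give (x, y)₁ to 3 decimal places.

(0.250, -2.000)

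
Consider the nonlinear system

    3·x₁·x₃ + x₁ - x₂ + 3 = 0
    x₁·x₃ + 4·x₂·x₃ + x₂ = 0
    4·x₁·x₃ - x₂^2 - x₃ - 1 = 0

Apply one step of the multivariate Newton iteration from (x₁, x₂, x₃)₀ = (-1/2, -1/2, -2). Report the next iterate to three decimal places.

At (-1/2, -1/2, -2): F = (6.000, 4.500, 4.750).
Jacobian J = [[3·x₃ + 1, -1, 3·x₁], [x₃, 4·x₃ + 1, x₁ + 4·x₂], [4·x₃, -2·x₂, 4·x₁ - 1]].
At the point, J = [[-5.000, -1.000, -1.500], [-2.000, -7.000, -2.500], [-8.000, 1.000, -3.000]] (det J = -44.500).
Solving J·Δ = −F gives Δ = (1.860, 1.177, -2.983).
Then the next iterate is (x₁, x₂, x₃)₁ = (1.360, 0.677, -4.983).

(1.360, 0.677, -4.983)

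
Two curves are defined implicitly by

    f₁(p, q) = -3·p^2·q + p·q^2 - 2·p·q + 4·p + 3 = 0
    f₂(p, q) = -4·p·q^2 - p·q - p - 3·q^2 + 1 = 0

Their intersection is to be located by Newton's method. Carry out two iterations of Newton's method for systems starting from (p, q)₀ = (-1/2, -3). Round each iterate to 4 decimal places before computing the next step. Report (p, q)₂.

At (-1/2, -3): F = (-4.2500, -9.0000).
Jacobian J = [[-6·p·q + q^2 - 2·q + 4, -3·p^2 + 2·p·q - 2·p], [-4·q^2 - q - 1, -8·p·q - p - 6·q]].
At the point, J = [[10.0000, 3.2500], [-34.0000, 6.5000]] (det J = 175.5000).
Solving J·Δ = −F gives Δ = (-0.0093, 1.3362).
Then the next iterate is (p, q)₁ = (-0.5093, -1.6638).
Round to (-0.5093, -1.6638) and repeat: F = (-0.847105, -2.003326), J = [[5.011590, 1.935187], [-10.409122, 3.713113]].
Δ = (-0.0189, 0.4866), so (p, q)₂ = (-0.5282, -1.1772).

(-0.5282, -1.1772)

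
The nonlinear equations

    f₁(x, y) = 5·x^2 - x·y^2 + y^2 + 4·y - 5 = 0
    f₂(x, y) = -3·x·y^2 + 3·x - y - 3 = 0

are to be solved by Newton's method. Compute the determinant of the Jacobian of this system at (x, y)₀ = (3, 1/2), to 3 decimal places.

J = [[10·x - y^2, -2·x·y + 2·y + 4], [-3·y^2 + 3, -6·x·y - 1]].
At the point, J = [[29.750, 2.000], [2.250, -10.000]].
det J = -302.000.

-302.000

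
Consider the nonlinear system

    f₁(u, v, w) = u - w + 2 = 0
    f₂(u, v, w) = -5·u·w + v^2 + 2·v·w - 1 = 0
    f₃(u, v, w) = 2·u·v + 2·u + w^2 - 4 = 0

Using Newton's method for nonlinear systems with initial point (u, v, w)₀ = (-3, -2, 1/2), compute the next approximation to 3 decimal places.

At (-3, -2, 1/2): F = (-1.500, 8.500, 2.250).
Jacobian J = [[1, 0, -1], [-5·w, 2·v + 2·w, -5·u + 2·v], [2·v + 2, 2·u, 2·w]].
At the point, J = [[1.000, 0.000, -1.000], [-2.500, -3.000, 11.000], [-2.000, -6.000, 1.000]] (det J = 54.000).
Solving J·Δ = −F gives Δ = (0.931, -0.030, -0.569).
Then the next iterate is (u, v, w)₁ = (-2.069, -2.030, -0.069).

(-2.069, -2.030, -0.069)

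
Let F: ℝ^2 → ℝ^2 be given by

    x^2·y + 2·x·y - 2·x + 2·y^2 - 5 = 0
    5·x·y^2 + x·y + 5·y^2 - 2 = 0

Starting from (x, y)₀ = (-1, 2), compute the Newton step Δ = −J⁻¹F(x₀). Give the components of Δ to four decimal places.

(0.1645, -0.3816)

At (-1, 2): F = (3.0000, -4.0000).
Jacobian J = [[2·x·y + 2·y - 2, x^2 + 2·x + 4·y], [5·y^2 + y, 10·x·y + x + 10·y]].
At the point, J = [[-2.0000, 7.0000], [22.0000, -1.0000]] (det J = -152.0000).
Solving J·Δ = −F gives Δ = (0.1645, -0.3816).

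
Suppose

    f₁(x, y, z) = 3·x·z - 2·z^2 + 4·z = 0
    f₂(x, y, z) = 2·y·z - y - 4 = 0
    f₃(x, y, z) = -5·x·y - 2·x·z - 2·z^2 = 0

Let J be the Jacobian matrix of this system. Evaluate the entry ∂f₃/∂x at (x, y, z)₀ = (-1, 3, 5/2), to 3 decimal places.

∂f₃/∂x = -5·y - 2·z.
At (-1, 3, 5/2) this is -20.000.

-20.000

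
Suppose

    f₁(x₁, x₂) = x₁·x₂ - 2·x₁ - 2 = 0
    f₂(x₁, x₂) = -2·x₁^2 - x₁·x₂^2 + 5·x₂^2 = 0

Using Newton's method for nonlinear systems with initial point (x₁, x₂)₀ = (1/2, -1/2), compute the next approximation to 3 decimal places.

(-0.657, 0.217)

At (1/2, -1/2): F = (-3.250, 0.625).
Jacobian J = [[x₂ - 2, x₁], [-4·x₁ - x₂^2, -2·x₁·x₂ + 10·x₂]].
At the point, J = [[-2.500, 0.500], [-2.250, -4.500]] (det J = 12.375).
Solving J·Δ = −F gives Δ = (-1.157, 0.717).
Then the next iterate is (x₁, x₂)₁ = (-0.657, 0.217).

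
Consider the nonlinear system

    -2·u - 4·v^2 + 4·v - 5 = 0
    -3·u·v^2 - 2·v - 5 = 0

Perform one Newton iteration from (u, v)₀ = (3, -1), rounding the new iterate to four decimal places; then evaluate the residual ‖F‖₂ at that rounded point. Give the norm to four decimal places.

6805.5103

At (3, -1): F = (-19.0000, -12.0000).
Jacobian J = [[-2, -8·v + 4], [-3·v^2, -6·u·v - 2]].
At the point, J = [[-2.0000, 12.0000], [-3.0000, 16.0000]] (det J = 4.0000).
Solving J·Δ = −F gives Δ = (40.0000, 8.2500).
Then the next iterate is (u, v)₁ = (43.0000, 7.2500).
Re-evaluating at (43.0000, 7.2500): F = (-272.2500, -6800.0625), so ‖F‖₂ = 6805.5103.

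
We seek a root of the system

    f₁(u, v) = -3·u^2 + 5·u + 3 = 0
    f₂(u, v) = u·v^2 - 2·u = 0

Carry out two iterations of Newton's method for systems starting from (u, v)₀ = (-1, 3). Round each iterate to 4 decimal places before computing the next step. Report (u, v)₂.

At (-1, 3): F = (-5.0000, -7.0000).
Jacobian J = [[-6·u + 5, 0], [v^2 - 2, 2·u·v]].
At the point, J = [[11.0000, 0.0000], [7.0000, -6.0000]] (det J = -66.0000).
Solving J·Δ = −F gives Δ = (0.4545, -0.6364).
Then the next iterate is (u, v)₁ = (-0.5455, 2.3636).
Round to (-0.5455, 2.3636) and repeat: F = (-0.620211, -1.956493), J = [[8.2730, 0.0000], [3.586605, -2.578688]].
Δ = (0.0750, -0.6544), so (u, v)₂ = (-0.4705, 1.7092).

(-0.4705, 1.7092)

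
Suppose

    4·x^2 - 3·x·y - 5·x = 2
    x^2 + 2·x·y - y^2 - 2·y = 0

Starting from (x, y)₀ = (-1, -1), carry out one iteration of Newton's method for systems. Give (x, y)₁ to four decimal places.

(-0.3750, -0.2500)

At (-1, -1): F = (4.0000, 4.0000).
Jacobian J = [[8·x - 3·y - 5, -3·x], [2·x + 2·y, 2·x - 2·y - 2]].
At the point, J = [[-10.0000, 3.0000], [-4.0000, -2.0000]] (det J = 32.0000).
Solving J·Δ = −F gives Δ = (0.6250, 0.7500).
Then the next iterate is (x, y)₁ = (-0.3750, -0.2500).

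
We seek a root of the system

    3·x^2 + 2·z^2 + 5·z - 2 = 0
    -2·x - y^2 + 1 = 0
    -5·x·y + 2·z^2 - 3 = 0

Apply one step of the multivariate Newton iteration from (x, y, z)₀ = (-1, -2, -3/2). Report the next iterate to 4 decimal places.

At (-1, -2, -3/2): F = (-2.0000, -1.0000, -8.5000).
Jacobian J = [[6·x, 0, 4·z + 5], [-2, -2·y, 0], [-5·y, -5·x, 4·z]].
At the point, J = [[-6.0000, 0.0000, -1.0000], [-2.0000, 4.0000, 0.0000], [10.0000, 5.0000, -6.0000]] (det J = 194.0000).
Solving J·Δ = −F gives Δ = (-0.0979, 0.2010, -1.4124).
Then the next iterate is (x, y, z)₁ = (-1.0979, -1.7990, -2.9124).

(-1.0979, -1.7990, -2.9124)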